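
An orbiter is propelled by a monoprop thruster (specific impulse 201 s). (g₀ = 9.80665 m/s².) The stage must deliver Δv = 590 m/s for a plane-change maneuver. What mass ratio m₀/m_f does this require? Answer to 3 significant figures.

v_e = Isp · g₀ = 201 × 9.80665 = 1971.1 m/s.
Rocket equation: m₀/m_f = exp(Δv / v_e) = exp(590 / 1971.1) = exp(0.2993) = 1.3489.

mass ratio ≈ 1.35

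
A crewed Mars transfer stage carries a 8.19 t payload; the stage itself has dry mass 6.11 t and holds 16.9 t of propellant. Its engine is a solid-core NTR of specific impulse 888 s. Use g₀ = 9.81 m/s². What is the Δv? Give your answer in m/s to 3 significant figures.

v_e = Isp · g₀ = 888 × 9.81 = 8711.3 m/s.
m₀ = payload + dry + propellant = 8.19 + 6.11 + 16.9 = 31.2 t.
m_f = payload + dry = 8.19 + 6.11 = 14.3 t.
Δv = v_e · ln(m₀/m_f) = 8711.3 × ln(2.182) = 8711.3 × 0.7802 ≈ 6796.2 m/s.

Δv ≈ 6800 m/s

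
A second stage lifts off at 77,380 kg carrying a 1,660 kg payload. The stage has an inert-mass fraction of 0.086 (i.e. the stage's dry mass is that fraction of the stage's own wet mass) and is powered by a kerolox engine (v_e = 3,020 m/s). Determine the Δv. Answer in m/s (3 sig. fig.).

Δv ≈ 6790 m/s

Stage wet mass = m₀ − payload = 77,380 − 1,660 = 75,720 kg.
Stage dry mass = ε × stage wet mass = 0.086 × 75,720 = 6,511.92 kg.
Burnout mass m_f = stage dry + payload = 6,511.92 + 1,660 = 8,171.92 kg.
By the Tsiolkovsky rocket equation, Δv = v_e · ln(77,380/8,171.92) = 3020.0 × ln(9.469) = 3020.0 × 2.2480 ≈ 6789 m/s.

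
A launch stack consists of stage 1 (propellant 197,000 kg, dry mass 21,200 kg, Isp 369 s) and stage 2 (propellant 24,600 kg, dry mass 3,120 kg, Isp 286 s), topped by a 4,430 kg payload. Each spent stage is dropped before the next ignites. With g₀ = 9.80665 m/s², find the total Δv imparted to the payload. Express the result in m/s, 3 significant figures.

Ignition mass of stage 1 = 197,000+21,200 + 24,600+3,120 + 4,430 = 250,350 kg.
Stage 1: m₀ = 250,350 kg, m_f = 250,350 − 197,000 = 53,350 kg; Δv = 369×9.80665×ln(4.693) = 3618.7×1.5460 ≈ 5594 m/s.
Stage 2: m₀ = 32,150 kg, m_f = 32,150 − 24,600 = 7,550 kg; Δv = 286×9.80665×ln(4.258) = 2804.7×1.4489 ≈ 4064 m/s.
Total Δv = 5594 + 4064 = 9658 m/s.

Δv ≈ 9660 m/s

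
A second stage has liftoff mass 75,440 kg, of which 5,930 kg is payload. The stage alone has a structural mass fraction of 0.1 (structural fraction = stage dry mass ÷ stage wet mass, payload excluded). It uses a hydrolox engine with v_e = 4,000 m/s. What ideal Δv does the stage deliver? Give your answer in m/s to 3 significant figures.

Stage wet mass = m₀ − payload = 75,440 − 5,930 = 69,510 kg.
Stage dry mass = ε × stage wet mass = 0.1 × 69,510 = 6,951 kg.
Burnout mass m_f = stage dry + payload = 6,951 + 5,930 = 12,881 kg.
Δv = v_e · ln(75,440/12,881) = 4000.0 × ln(5.857) = 4000.0 × 1.7676 ≈ 7070 m/s.

Δv ≈ 7070 m/s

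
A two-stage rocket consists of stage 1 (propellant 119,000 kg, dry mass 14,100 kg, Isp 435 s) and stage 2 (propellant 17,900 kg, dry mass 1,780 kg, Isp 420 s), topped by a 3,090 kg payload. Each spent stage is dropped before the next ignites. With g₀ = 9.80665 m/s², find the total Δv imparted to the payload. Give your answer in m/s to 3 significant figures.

Δv ≈ 12500 m/s

Ignition mass of stage 1 = 119,000+14,100 + 17,900+1,780 + 3,090 = 155,870 kg.
Stage 1: m₀ = 155,870 kg, m_f = 155,870 − 119,000 = 36,870 kg; Δv = 435×9.80665×ln(4.228) = 4265.9×1.4416 ≈ 6150 m/s.
Stage 2: m₀ = 22,770 kg, m_f = 22,770 − 17,900 = 4,870 kg; Δv = 420×9.80665×ln(4.676) = 4118.8×1.5423 ≈ 6353 m/s.
Total Δv = 6150 + 6353 = 12503 m/s.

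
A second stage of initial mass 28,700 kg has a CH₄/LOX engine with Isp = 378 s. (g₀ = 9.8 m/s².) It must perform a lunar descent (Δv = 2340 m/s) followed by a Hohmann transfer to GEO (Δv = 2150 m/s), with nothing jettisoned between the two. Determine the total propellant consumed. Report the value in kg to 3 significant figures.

total propellant consumed ≈ 20200 kg

v_e = Isp · g₀ = 378 × 9.8 = 3704.4 m/s.
After the first burn: m = 28700 × exp(−2340/3704.4) = 28700 × 0.53170 = 15,259.8 kg.
After the second burn: m = 15,259.8 × exp(−2150/3704.4) = 15,259.8 × 0.55968 = 8,540.6 kg.
Total propellant = m₀ − m_final = 28700 − 8,540.6 = 20,159.4 kg.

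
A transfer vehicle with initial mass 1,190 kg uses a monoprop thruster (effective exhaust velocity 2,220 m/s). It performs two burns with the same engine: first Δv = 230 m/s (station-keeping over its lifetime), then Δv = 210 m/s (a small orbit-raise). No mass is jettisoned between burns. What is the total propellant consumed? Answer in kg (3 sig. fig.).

total propellant consumed ≈ 214 kg

After the first burn: m = 1190 × exp(−230/2220.0) = 1190 × 0.90158 = 1,072.88 kg.
After the second burn: m = 1,072.88 × exp(−210/2220.0) = 1,072.88 × 0.90974 = 976.042 kg.
Total propellant = m₀ − m_final = 1190 − 976.042 = 213.958 kg.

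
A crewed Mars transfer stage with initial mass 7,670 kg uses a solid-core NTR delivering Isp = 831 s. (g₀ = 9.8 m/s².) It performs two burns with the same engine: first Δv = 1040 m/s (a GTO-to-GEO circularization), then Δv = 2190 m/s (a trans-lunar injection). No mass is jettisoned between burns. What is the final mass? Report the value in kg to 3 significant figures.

final mass ≈ 5160 kg

v_e = Isp · g₀ = 831 × 9.8 = 8143.8 m/s.
After the first burn: m = 7670 × exp(−1040/8143.8) = 7670 × 0.88011 = 6,750.44 kg.
After the second burn: m = 6,750.44 × exp(−2190/8143.8) = 6,750.44 × 0.76421 = 5,158.75 kg.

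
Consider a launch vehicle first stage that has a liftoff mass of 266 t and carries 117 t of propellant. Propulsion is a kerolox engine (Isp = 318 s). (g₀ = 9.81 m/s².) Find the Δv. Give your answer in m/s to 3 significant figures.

Δv ≈ 1810 m/s

v_e = Isp · g₀ = 318 × 9.81 = 3119.6 m/s.
m_f = m₀ − m_prop = 266 − 117 = 149 t.
Δv = v_e · ln(m₀/m_f) = 3119.6 × ln(1.785) = 3119.6 × 0.5796 ≈ 1808.0 m/s.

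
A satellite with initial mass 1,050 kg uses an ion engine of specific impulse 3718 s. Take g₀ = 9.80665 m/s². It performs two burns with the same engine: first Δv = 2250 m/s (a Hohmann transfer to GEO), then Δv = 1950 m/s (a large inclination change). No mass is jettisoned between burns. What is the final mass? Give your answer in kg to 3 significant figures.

v_e = Isp · g₀ = 3718 × 9.80665 = 36461.1 m/s.
After the first burn: m = 1050 × exp(−2250/36461.1) = 1050 × 0.94016 = 987.168 kg.
After the second burn: m = 987.168 × exp(−1950/36461.1) = 987.168 × 0.94792 = 935.756 kg.

final mass ≈ 936 kg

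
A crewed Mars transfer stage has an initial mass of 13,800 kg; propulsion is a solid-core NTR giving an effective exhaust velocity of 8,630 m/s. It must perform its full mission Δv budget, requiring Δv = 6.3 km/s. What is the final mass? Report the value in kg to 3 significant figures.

Using Δv = v_e ln(m₀/m_f): m₀/m_f = exp(Δv / v_e) = exp(6300 / 8630.0) = exp(0.7300) = 2.0751.
m_f = m₀ / 2.0751 = 13,800 / 2.0751 = 6,650.28 kg.

final mass ≈ 6650 kg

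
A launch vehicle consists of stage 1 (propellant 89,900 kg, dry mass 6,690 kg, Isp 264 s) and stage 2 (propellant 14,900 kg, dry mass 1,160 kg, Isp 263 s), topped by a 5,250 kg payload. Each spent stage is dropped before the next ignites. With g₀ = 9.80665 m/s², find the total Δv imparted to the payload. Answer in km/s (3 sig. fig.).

Ignition mass of stage 1 = 89,900+6,690 + 14,900+1,160 + 5,250 = 117,900 kg.
Stage 1: m₀ = 117,900 kg, m_f = 117,900 − 89,900 = 28,000 kg; Δv = 264×9.80665×ln(4.211) = 2589.0×1.4376 ≈ 3722 m/s.
Stage 2: m₀ = 21,310 kg, m_f = 21,310 − 14,900 = 6,410 kg; Δv = 263×9.80665×ln(3.324) = 2579.1×1.2013 ≈ 3098 m/s.
Total Δv = 3722 + 3098 = 6820 m/s.

Δv ≈ 6.82 km/s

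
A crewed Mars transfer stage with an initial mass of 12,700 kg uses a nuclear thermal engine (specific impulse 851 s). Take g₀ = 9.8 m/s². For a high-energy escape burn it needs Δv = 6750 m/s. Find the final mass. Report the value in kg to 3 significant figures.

final mass ≈ 5650 kg

v_e = Isp · g₀ = 851 × 9.8 = 8339.8 m/s.
Rocket equation: m₀/m_f = exp(Δv / v_e) = exp(6750 / 8339.8) = exp(0.8094) = 2.2465.
m_f = m₀ / 2.2465 = 12,700 / 2.2465 = 5,653.24 kg.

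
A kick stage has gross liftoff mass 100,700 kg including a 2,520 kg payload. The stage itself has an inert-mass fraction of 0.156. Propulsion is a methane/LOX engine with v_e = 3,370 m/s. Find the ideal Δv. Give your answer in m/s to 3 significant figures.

Stage wet mass = m₀ − payload = 100,700 − 2,520 = 98,180 kg.
Stage dry mass = ε × stage wet mass = 0.156 × 98,180 = 15,316.1 kg.
Burnout mass m_f = stage dry + payload = 15,316.1 + 2,520 = 17,836.1 kg.
From the ideal rocket equation, Δv = v_e · ln(100,700/17,836.1) = 3370.0 × ln(5.646) = 3370.0 × 1.7309 ≈ 5833 m/s.

Δv ≈ 5830 m/s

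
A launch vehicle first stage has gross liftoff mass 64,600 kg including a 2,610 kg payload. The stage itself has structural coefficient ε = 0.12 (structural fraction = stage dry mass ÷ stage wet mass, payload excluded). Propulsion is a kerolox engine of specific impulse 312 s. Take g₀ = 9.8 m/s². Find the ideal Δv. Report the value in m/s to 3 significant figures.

Δv ≈ 5690 m/s

Stage wet mass = m₀ − payload = 64,600 − 2,610 = 61,990 kg.
Stage dry mass = ε × stage wet mass = 0.12 × 61,990 = 7,438.8 kg.
Burnout mass m_f = stage dry + payload = 7,438.8 + 2,610 = 10,048.8 kg.
v_e = Isp · g₀ = 312 × 9.8 = 3057.6 m/s.
By the Tsiolkovsky rocket equation, Δv = v_e · ln(64,600/10,048.8) = 3057.6 × ln(6.429) = 3057.6 × 1.8608 ≈ 5689 m/s.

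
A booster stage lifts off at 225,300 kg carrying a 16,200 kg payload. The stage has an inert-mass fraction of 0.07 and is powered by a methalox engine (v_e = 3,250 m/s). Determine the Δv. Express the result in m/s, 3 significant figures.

Δv ≈ 6460 m/s

Stage wet mass = m₀ − payload = 225,300 − 16,200 = 209,100 kg.
Stage dry mass = ε × stage wet mass = 0.07 × 209,100 = 14,637 kg.
Burnout mass m_f = stage dry + payload = 14,637 + 16,200 = 30,837 kg.
Using Δv = v_e ln(m₀/m_f): Δv = v_e · ln(225,300/30,837) = 3250.0 × ln(7.306) = 3250.0 × 1.9887 ≈ 6463 m/s.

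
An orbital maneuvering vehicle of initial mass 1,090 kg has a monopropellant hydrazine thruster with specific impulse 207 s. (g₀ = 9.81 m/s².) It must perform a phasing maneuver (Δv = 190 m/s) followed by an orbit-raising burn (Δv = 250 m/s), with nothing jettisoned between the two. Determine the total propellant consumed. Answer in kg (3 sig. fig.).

total propellant consumed ≈ 212 kg

v_e = Isp · g₀ = 207 × 9.81 = 2030.7 m/s.
After the first burn: m = 1090 × exp(−190/2030.7) = 1090 × 0.91068 = 992.641 kg.
After the second burn: m = 992.641 × exp(−250/2030.7) = 992.641 × 0.88416 = 877.653 kg.
Total propellant = m₀ − m_final = 1090 − 877.653 = 212.347 kg.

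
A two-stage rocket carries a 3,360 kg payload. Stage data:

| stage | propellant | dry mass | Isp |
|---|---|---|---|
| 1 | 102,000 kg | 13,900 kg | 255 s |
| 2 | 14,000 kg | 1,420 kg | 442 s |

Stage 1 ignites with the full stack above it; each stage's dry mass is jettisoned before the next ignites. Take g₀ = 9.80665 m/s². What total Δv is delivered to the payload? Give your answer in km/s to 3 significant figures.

Δv ≈ 9.47 km/s

Ignition mass of stage 1 = 102,000+13,900 + 14,000+1,420 + 3,360 = 134,680 kg.
Stage 1: m₀ = 134,680 kg, m_f = 134,680 − 102,000 = 32,680 kg; Δv = 255×9.80665×ln(4.121) = 2500.7×1.4161 ≈ 3541 m/s.
Stage 2: m₀ = 18,780 kg, m_f = 18,780 − 14,000 = 4,780 kg; Δv = 442×9.80665×ln(3.929) = 4334.5×1.3684 ≈ 5931 m/s.
Total Δv = 3541 + 5931 = 9472 m/s.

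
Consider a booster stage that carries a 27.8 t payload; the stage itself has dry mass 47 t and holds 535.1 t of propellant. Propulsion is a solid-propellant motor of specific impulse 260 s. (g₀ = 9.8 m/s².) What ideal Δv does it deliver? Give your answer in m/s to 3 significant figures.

v_e = Isp · g₀ = 260 × 9.8 = 2548.0 m/s.
m₀ = payload + dry + propellant = 27.8 + 47 + 535.1 = 609.9 t.
m_f = payload + dry = 27.8 + 47 = 74.8 t.
By the Tsiolkovsky rocket equation, Δv = v_e · ln(m₀/m_f) = 2548.0 × ln(8.154) = 2548.0 × 2.0985 ≈ 5346.9 m/s.

Δv ≈ 5350 m/s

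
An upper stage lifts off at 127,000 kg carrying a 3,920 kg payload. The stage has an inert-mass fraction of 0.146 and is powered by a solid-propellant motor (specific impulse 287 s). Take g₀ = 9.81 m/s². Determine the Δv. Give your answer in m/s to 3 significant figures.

Stage wet mass = m₀ − payload = 127,000 − 3,920 = 123,080 kg.
Stage dry mass = ε × stage wet mass = 0.146 × 123,080 = 17,969.7 kg.
Burnout mass m_f = stage dry + payload = 17,969.7 + 3,920 = 21,889.7 kg.
v_e = Isp · g₀ = 287 × 9.81 = 2815.5 m/s.
From the ideal rocket equation, Δv = v_e · ln(127,000/21,889.7) = 2815.5 × ln(5.802) = 2815.5 × 1.7582 ≈ 4950 m/s.

Δv ≈ 4950 m/s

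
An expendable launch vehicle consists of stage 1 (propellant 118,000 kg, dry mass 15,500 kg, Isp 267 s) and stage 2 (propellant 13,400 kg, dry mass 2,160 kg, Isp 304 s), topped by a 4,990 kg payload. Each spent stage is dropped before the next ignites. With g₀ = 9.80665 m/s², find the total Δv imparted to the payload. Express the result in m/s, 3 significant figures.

Ignition mass of stage 1 = 118,000+15,500 + 13,400+2,160 + 4,990 = 154,050 kg.
Stage 1: m₀ = 154,050 kg, m_f = 154,050 − 118,000 = 36,050 kg; Δv = 267×9.80665×ln(4.273) = 2618.4×1.4524 ≈ 3803 m/s.
Stage 2: m₀ = 20,550 kg, m_f = 20,550 − 13,400 = 7,150 kg; Δv = 304×9.80665×ln(2.874) = 2981.2×1.0557 ≈ 3147 m/s.
Total Δv = 3803 + 3147 = 6950 m/s.

Δv ≈ 6950 m/s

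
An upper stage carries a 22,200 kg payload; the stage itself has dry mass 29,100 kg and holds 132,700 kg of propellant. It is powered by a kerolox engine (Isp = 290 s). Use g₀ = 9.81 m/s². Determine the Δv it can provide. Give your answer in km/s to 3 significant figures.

Δv ≈ 3.63 km/s

v_e = Isp · g₀ = 290 × 9.81 = 2844.9 m/s.
m₀ = payload + dry + propellant = 22,200 + 29,100 + 132,700 = 184,000 kg.
m_f = payload + dry = 22,200 + 29,100 = 51,300 kg.
By the Tsiolkovsky rocket equation, Δv = v_e · ln(m₀/m_f) = 2844.9 × ln(3.587) = 2844.9 × 1.2772 ≈ 3633.6 m/s.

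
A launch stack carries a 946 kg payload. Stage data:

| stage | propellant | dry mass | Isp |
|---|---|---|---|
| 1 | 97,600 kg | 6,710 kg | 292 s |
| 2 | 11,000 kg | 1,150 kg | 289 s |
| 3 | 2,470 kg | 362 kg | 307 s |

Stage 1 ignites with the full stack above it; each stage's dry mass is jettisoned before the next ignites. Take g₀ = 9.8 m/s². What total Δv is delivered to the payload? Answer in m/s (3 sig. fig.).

Ignition mass of stage 1 = 97,600+6,710 + 11,000+1,150 + 2,470+362 + 946 = 120,238 kg.
Stage 1: m₀ = 120,238 kg, m_f = 120,238 − 97,600 = 22,638 kg; Δv = 292×9.8×ln(5.311) = 2861.6×1.6698 ≈ 4778 m/s.
Stage 2: m₀ = 15,928 kg, m_f = 15,928 − 11,000 = 4,928 kg; Δv = 289×9.8×ln(3.232) = 2832.2×1.1731 ≈ 3323 m/s.
Stage 3: m₀ = 3,778 kg, m_f = 3,778 − 2,470 = 1,308 kg; Δv = 307×9.8×ln(2.888) = 3008.6×1.0607 ≈ 3191 m/s.
Total Δv = 4778 + 3323 + 3191 = 11292 m/s.

Δv ≈ 11300 m/s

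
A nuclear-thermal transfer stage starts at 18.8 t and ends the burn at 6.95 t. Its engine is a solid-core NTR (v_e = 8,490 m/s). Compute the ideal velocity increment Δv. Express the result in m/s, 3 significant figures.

Δv ≈ 8450 m/s

Δv = v_e · ln(m₀/m_f) = 8490.0 × ln(2.705) = 8490.0 × 0.9951 ≈ 8448.5 m/s.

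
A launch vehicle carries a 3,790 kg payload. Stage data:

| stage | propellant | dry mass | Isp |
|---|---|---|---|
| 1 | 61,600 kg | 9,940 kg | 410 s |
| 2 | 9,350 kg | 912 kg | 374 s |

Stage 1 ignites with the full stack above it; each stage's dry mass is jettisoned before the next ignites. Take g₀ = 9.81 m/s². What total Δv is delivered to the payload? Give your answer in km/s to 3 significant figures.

Ignition mass of stage 1 = 61,600+9,940 + 9,350+912 + 3,790 = 85,592 kg.
Stage 1: m₀ = 85,592 kg, m_f = 85,592 − 61,600 = 23,992 kg; Δv = 410×9.81×ln(3.568) = 4022.1×1.2719 ≈ 5116 m/s.
Stage 2: m₀ = 14,052 kg, m_f = 14,052 − 9,350 = 4,702 kg; Δv = 374×9.81×ln(2.989) = 3668.9×1.0948 ≈ 4017 m/s.
Total Δv = 5116 + 4017 = 9133 m/s.

Δv ≈ 9.13 km/s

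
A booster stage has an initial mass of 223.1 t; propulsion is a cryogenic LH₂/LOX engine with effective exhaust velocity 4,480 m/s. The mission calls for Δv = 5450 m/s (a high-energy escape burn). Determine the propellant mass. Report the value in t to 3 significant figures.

m₀/m_f = exp(Δv / v_e) = exp(5450 / 4480.0) = exp(1.2165) = 3.3754.
m_f = 223.1 / 3.3754 = 66.0959 t, so propellant = m₀ − m_f = 223.1 − 66.0959 = 157.0041 t.

propellant mass ≈ 157 t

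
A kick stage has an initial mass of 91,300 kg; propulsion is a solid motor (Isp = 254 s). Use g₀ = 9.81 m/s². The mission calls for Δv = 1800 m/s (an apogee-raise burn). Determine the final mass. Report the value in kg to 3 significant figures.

final mass ≈ 44300 kg

v_e = Isp · g₀ = 254 × 9.81 = 2491.7 m/s.
Rocket equation: m₀/m_f = exp(Δv / v_e) = exp(1800 / 2491.7) = exp(0.7224) = 2.0593.
m_f = m₀ / 2.0593 = 91,300 / 2.0593 = 44,335.5 kg.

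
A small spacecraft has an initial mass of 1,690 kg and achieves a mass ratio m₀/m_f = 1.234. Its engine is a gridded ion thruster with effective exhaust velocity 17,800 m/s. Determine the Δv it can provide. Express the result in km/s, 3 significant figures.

Rocket equation: Δv = v_e · ln(1.234) = 17800.0 × 0.2103 ≈ 3742.6 m/s.

Δv ≈ 3.74 km/s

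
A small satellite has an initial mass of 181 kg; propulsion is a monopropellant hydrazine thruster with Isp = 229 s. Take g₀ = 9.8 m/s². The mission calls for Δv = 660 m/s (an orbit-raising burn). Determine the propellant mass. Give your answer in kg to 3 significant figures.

propellant mass ≈ 46.1 kg

v_e = Isp · g₀ = 229 × 9.8 = 2244.2 m/s.
m₀/m_f = exp(Δv / v_e) = exp(660 / 2244.2) = exp(0.2941) = 1.3419.
m_f = 181 / 1.3419 = 134.883 kg, so propellant = m₀ − m_f = 181 − 134.883 = 46.117 kg.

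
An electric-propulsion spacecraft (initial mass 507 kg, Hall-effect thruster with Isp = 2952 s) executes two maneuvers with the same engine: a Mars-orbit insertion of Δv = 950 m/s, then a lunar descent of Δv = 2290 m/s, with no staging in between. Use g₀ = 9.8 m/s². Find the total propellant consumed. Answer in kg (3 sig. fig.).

v_e = Isp · g₀ = 2952 × 9.8 = 28929.6 m/s.
After the first burn: m = 507 × exp(−950/28929.6) = 507 × 0.96769 = 490.619 kg.
After the second burn: m = 490.619 × exp(−2290/28929.6) = 490.619 × 0.92389 = 453.278 kg.
Total propellant = m₀ − m_final = 507 − 453.278 = 53.722 kg.

total propellant consumed ≈ 53.7 kg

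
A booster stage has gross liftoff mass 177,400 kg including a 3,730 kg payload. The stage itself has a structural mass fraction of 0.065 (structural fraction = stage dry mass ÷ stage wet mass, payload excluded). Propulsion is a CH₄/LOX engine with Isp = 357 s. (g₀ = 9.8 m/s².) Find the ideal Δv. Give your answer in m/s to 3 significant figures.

Δv ≈ 8640 m/s

Stage wet mass = m₀ − payload = 177,400 − 3,730 = 173,670 kg.
Stage dry mass = ε × stage wet mass = 0.065 × 173,670 = 11,288.6 kg.
Burnout mass m_f = stage dry + payload = 11,288.6 + 3,730 = 15,018.6 kg.
v_e = Isp · g₀ = 357 × 9.8 = 3498.6 m/s.
From the ideal rocket equation, Δv = v_e · ln(177,400/15,018.6) = 3498.6 × ln(11.81) = 3498.6 × 2.4691 ≈ 8638 m/s.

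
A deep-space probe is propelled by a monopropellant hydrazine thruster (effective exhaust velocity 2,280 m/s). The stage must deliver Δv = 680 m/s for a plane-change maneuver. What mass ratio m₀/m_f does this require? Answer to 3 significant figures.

mass ratio ≈ 1.35

m₀/m_f = exp(Δv / v_e) = exp(680 / 2280.0) = exp(0.2982) = 1.3475.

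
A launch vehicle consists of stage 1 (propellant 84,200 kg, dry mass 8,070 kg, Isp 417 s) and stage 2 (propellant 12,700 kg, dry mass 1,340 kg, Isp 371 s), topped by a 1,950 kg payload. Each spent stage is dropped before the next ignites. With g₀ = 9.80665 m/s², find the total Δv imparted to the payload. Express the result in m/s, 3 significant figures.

Ignition mass of stage 1 = 84,200+8,070 + 12,700+1,340 + 1,950 = 108,260 kg.
Stage 1: m₀ = 108,260 kg, m_f = 108,260 − 84,200 = 24,060 kg; Δv = 417×9.80665×ln(4.5) = 4089.4×1.5040 ≈ 6150 m/s.
Stage 2: m₀ = 15,990 kg, m_f = 15,990 − 12,700 = 3,290 kg; Δv = 371×9.80665×ln(4.86) = 3638.3×1.5811 ≈ 5752 m/s.
Total Δv = 6150 + 5752 = 11902 m/s.

Δv ≈ 11900 m/s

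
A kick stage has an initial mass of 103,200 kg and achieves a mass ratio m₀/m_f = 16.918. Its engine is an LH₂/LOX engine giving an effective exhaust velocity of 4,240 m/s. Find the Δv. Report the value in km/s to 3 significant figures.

Rocket equation: Δv = v_e · ln(16.918) = 4240.0 × 2.8284 ≈ 11992.3 m/s.

Δv ≈ 12.0 km/s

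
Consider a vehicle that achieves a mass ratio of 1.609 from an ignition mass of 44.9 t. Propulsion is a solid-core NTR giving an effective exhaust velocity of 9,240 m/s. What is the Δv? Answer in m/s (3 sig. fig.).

From the ideal rocket equation, Δv = v_e · ln(1.609) = 9240.0 × 0.4756 ≈ 4394.7 m/s.

Δv ≈ 4390 m/s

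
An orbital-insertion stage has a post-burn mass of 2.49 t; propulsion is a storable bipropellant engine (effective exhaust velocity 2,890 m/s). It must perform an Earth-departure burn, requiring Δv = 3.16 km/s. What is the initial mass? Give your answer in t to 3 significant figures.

initial mass ≈ 7.43 t

Using Δv = v_e ln(m₀/m_f): m₀/m_f = exp(Δv / v_e) = exp(3160 / 2890.0) = exp(1.0934) = 2.9845.
m₀ = m_f × 2.9845 = 2.49 × 2.9845 = 7.43141 t.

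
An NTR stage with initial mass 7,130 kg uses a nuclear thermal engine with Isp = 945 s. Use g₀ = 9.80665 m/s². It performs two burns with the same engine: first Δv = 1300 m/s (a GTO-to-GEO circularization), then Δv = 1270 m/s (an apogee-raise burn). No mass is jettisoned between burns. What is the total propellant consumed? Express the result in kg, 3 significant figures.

v_e = Isp · g₀ = 945 × 9.80665 = 9267.3 m/s.
After the first burn: m = 7130 × exp(−1300/9267.3) = 7130 × 0.86912 = 6,196.83 kg.
After the second burn: m = 6,196.83 × exp(−1270/9267.3) = 6,196.83 × 0.87193 = 5,403.2 kg.
Total propellant = m₀ − m_final = 7130 − 5,403.2 = 1,726.8 kg.

total propellant consumed ≈ 1730 kg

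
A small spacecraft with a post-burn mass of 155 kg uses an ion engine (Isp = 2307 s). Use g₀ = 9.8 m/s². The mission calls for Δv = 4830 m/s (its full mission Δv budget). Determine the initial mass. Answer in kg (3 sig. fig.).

v_e = Isp · g₀ = 2307 × 9.8 = 22608.6 m/s.
By the Tsiolkovsky rocket equation, m₀/m_f = exp(Δv / v_e) = exp(4830 / 22608.6) = exp(0.2136) = 1.2382.
m₀ = m_f × 1.2382 = 155 × 1.2382 = 191.921 kg.

initial mass ≈ 192 kg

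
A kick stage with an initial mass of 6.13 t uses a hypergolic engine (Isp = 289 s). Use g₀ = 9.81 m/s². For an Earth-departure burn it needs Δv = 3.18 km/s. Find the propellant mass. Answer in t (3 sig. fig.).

propellant mass ≈ 4.13 t

v_e = Isp · g₀ = 289 × 9.81 = 2835.1 m/s.
From the ideal rocket equation, m₀/m_f = exp(Δv / v_e) = exp(3180 / 2835.1) = exp(1.1217) = 3.0699.
m_f = 6.13 / 3.0699 = 1.99681 t, so propellant = m₀ − m_f = 6.13 − 1.99681 = 4.13319 t.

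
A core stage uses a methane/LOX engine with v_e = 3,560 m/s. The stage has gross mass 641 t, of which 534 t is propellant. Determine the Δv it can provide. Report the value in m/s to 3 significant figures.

Δv ≈ 6370 m/s

m_f = m₀ − m_prop = 641 − 534 = 107 t.
Using Δv = v_e ln(m₀/m_f): Δv = v_e · ln(m₀/m_f) = 3560.0 × ln(5.991) = 3560.0 × 1.7902 ≈ 6373.1 m/s.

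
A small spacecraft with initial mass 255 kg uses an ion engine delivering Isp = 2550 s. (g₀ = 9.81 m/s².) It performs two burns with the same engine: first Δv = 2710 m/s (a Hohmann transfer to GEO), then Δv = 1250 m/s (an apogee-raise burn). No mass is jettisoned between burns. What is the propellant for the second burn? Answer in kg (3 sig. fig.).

v_e = Isp · g₀ = 2550 × 9.81 = 25015.5 m/s.
After the first burn: m = 255 × exp(−2710/25015.5) = 255 × 0.89733 = 228.819 kg.
After the second burn: m = 228.819 × exp(−1250/25015.5) = 228.819 × 0.95126 = 217.666 kg.
Second-burn propellant = 228.819 − 217.666 = 11.153 kg.

propellant for the second burn ≈ 11.2 kg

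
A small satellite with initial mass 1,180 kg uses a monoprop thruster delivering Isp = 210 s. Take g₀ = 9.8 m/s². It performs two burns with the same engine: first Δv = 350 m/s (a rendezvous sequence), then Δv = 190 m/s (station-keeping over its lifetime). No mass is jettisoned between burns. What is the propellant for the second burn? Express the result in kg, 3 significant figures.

propellant for the second burn ≈ 87.8 kg

v_e = Isp · g₀ = 210 × 9.8 = 2058.0 m/s.
After the first burn: m = 1180 × exp(−350/2058.0) = 1180 × 0.84361 = 995.46 kg.
After the second burn: m = 995.46 × exp(−190/2058.0) = 995.46 × 0.91181 = 907.67 kg.
Second-burn propellant = 995.46 − 907.67 = 87.79 kg.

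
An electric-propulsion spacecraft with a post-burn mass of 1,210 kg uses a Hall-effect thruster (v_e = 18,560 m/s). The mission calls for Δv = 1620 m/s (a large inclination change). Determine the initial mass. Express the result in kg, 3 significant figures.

initial mass ≈ 1320 kg

m₀/m_f = exp(Δv / v_e) = exp(1620 / 18560.0) = exp(0.0873) = 1.0912.
m₀ = m_f × 1.0912 = 1,210 × 1.0912 = 1,320.35 kg.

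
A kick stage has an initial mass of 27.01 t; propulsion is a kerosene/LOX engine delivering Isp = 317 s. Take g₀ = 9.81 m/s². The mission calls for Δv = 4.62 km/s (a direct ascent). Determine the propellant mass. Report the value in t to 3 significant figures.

propellant mass ≈ 20.9 t

v_e = Isp · g₀ = 317 × 9.81 = 3109.8 m/s.
From the ideal rocket equation, m₀/m_f = exp(Δv / v_e) = exp(4620 / 3109.8) = exp(1.4856) = 4.4178.
m_f = 27.01 / 4.4178 = 6.1139 t, so propellant = m₀ − m_f = 27.01 − 6.1139 = 20.8961 t.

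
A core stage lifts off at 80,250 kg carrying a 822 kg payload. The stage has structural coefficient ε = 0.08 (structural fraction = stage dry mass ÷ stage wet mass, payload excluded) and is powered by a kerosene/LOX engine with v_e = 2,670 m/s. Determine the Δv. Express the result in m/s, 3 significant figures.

Stage wet mass = m₀ − payload = 80,250 − 822 = 79,428 kg.
Stage dry mass = ε × stage wet mass = 0.08 × 79,428 = 6,354.24 kg.
Burnout mass m_f = stage dry + payload = 6,354.24 + 822 = 7,176.24 kg.
From the ideal rocket equation, Δv = v_e · ln(80,250/7,176.24) = 2670.0 × ln(11.18) = 2670.0 × 2.4144 ≈ 6446 m/s.

Δv ≈ 6450 m/s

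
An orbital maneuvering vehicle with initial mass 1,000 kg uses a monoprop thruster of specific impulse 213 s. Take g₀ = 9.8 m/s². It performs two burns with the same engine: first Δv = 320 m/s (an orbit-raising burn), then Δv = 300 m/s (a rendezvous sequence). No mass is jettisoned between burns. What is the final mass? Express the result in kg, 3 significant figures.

final mass ≈ 743 kg

v_e = Isp · g₀ = 213 × 9.8 = 2087.4 m/s.
After the first burn: m = 1000 × exp(−320/2087.4) = 1000 × 0.85787 = 857.87 kg.
After the second burn: m = 857.87 × exp(−300/2087.4) = 857.87 × 0.86613 = 743.027 kg.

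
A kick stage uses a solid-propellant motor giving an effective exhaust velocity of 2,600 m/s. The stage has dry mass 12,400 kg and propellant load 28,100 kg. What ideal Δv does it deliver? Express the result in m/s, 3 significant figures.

m₀ = m_dry + m_prop = 12,400 + 28,100 = 40,500 kg.
Δv = v_e · ln(m₀/m_f) = 2600.0 × ln(3.266) = 2600.0 × 1.1836 ≈ 3077.4 m/s.

Δv ≈ 3080 m/s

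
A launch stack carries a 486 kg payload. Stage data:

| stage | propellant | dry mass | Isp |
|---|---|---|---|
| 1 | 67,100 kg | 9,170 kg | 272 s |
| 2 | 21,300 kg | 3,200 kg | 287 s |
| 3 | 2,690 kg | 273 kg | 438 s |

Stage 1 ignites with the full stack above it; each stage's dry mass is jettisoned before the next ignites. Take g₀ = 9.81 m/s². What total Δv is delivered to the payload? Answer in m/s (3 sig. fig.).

Ignition mass of stage 1 = 67,100+9,170 + 21,300+3,200 + 2,690+273 + 486 = 104,219 kg.
Stage 1: m₀ = 104,219 kg, m_f = 104,219 − 67,100 = 37,119 kg; Δv = 272×9.81×ln(2.808) = 2668.3×1.0324 ≈ 2755 m/s.
Stage 2: m₀ = 27,949 kg, m_f = 27,949 − 21,300 = 6,649 kg; Δv = 287×9.81×ln(4.203) = 2815.5×1.4359 ≈ 4043 m/s.
Stage 3: m₀ = 3,449 kg, m_f = 3,449 − 2,690 = 759 kg; Δv = 438×9.81×ln(4.544) = 4296.8×1.5138 ≈ 6505 m/s.
Total Δv = 2755 + 4043 + 6505 = 13303 m/s.

Δv ≈ 13300 m/s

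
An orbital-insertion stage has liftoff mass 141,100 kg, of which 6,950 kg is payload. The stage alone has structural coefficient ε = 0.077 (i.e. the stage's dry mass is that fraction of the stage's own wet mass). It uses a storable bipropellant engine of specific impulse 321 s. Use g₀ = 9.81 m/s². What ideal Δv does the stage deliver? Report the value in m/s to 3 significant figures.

Δv ≈ 6610 m/s

Stage wet mass = m₀ − payload = 141,100 − 6,950 = 134,150 kg.
Stage dry mass = ε × stage wet mass = 0.077 × 134,150 = 10,329.6 kg.
Burnout mass m_f = stage dry + payload = 10,329.6 + 6,950 = 17,279.6 kg.
v_e = Isp · g₀ = 321 × 9.81 = 3149.0 m/s.
Δv = v_e · ln(141,100/17,279.6) = 3149.0 × ln(8.166) = 3149.0 × 2.0999 ≈ 6613 m/s.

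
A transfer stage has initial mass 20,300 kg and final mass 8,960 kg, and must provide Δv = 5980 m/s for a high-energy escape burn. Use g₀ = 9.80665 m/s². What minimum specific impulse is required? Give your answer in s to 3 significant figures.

ln(m₀/m_f) = ln(20300/8960) = ln(2.266) = 0.8179.
By the Tsiolkovsky rocket equation, v_e = Δv / ln(m₀/m_f) = 5980 / 0.8179 = 7311.8 m/s.
Isp = v_e / g₀ = 7311.8 / 9.80665 = 745.6 s.

Isp ≈ 746 s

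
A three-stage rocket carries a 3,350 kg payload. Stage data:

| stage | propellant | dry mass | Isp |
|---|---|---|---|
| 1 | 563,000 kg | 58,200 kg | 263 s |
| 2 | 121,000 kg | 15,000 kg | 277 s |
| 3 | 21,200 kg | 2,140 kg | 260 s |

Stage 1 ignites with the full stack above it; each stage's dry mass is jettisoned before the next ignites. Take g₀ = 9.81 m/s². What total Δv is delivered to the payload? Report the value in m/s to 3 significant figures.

Ignition mass of stage 1 = 563,000+58,200 + 121,000+15,000 + 21,200+2,140 + 3,350 = 783,890 kg.
Stage 1: m₀ = 783,890 kg, m_f = 783,890 − 563,000 = 220,890 kg; Δv = 263×9.81×ln(3.549) = 2580.0×1.2666 ≈ 3268 m/s.
Stage 2: m₀ = 162,690 kg, m_f = 162,690 − 121,000 = 41,690 kg; Δv = 277×9.81×ln(3.902) = 2717.4×1.3616 ≈ 3700 m/s.
Stage 3: m₀ = 26,690 kg, m_f = 26,690 − 21,200 = 5,490 kg; Δv = 260×9.81×ln(4.862) = 2550.6×1.5814 ≈ 4033 m/s.
Total Δv = 3268 + 3700 + 4033 = 11001 m/s.

Δv ≈ 11000 m/s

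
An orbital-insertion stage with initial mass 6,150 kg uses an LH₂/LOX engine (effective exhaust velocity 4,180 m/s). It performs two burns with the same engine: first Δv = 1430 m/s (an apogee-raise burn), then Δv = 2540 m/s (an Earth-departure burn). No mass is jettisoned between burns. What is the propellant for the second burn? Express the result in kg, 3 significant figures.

After the first burn: m = 6150 × exp(−1430/4180.0) = 6150 × 0.71027 = 4,368.16 kg.
After the second burn: m = 4,368.16 × exp(−2540/4180.0) = 4,368.16 × 0.54463 = 2,379.03 kg.
Second-burn propellant = 4,368.16 − 2,379.03 = 1,989.13 kg.

propellant for the second burn ≈ 1990 kg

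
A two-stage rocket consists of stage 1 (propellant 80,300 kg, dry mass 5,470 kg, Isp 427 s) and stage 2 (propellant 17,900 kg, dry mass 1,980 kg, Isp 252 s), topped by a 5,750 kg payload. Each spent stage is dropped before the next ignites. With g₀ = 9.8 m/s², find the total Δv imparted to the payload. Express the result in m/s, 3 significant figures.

Ignition mass of stage 1 = 80,300+5,470 + 17,900+1,980 + 5,750 = 111,400 kg.
Stage 1: m₀ = 111,400 kg, m_f = 111,400 − 80,300 = 31,100 kg; Δv = 427×9.8×ln(3.582) = 4184.6×1.2759 ≈ 5339 m/s.
Stage 2: m₀ = 25,630 kg, m_f = 25,630 − 17,900 = 7,730 kg; Δv = 252×9.8×ln(3.316) = 2469.6×1.1987 ≈ 2960 m/s.
Total Δv = 5339 + 2960 = 8299 m/s.

Δv ≈ 8300 m/s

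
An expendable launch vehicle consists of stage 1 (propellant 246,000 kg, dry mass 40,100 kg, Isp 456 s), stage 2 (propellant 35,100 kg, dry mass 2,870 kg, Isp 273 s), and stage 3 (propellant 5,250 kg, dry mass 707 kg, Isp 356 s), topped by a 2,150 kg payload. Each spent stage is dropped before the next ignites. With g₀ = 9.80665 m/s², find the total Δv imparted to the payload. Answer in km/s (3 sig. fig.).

Ignition mass of stage 1 = 246,000+40,100 + 35,100+2,870 + 5,250+707 + 2,150 = 332,177 kg.
Stage 1: m₀ = 332,177 kg, m_f = 332,177 − 246,000 = 86,177 kg; Δv = 456×9.80665×ln(3.855) = 4471.8×1.3493 ≈ 6034 m/s.
Stage 2: m₀ = 46,077 kg, m_f = 46,077 − 35,100 = 10,977 kg; Δv = 273×9.80665×ln(4.198) = 2677.2×1.4345 ≈ 3840 m/s.
Stage 3: m₀ = 8,107 kg, m_f = 8,107 − 5,250 = 2,857 kg; Δv = 356×9.80665×ln(2.838) = 3491.2×1.0430 ≈ 3641 m/s.
Total Δv = 6034 + 3840 + 3641 = 13515 m/s.

Δv ≈ 13.5 km/s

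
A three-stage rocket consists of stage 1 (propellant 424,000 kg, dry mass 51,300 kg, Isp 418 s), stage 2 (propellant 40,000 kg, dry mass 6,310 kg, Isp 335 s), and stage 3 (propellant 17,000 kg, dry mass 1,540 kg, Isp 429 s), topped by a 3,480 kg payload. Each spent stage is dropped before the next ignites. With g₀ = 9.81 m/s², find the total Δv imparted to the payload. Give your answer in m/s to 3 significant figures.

Ignition mass of stage 1 = 424,000+51,300 + 40,000+6,310 + 17,000+1,540 + 3,480 = 543,630 kg.
Stage 1: m₀ = 543,630 kg, m_f = 543,630 − 424,000 = 119,630 kg; Δv = 418×9.81×ln(4.544) = 4100.6×1.5139 ≈ 6208 m/s.
Stage 2: m₀ = 68,330 kg, m_f = 68,330 − 40,000 = 28,330 kg; Δv = 335×9.81×ln(2.412) = 3286.4×0.8804 ≈ 2893 m/s.
Stage 3: m₀ = 22,020 kg, m_f = 22,020 − 17,000 = 5,020 kg; Δv = 429×9.81×ln(4.386) = 4208.5×1.4785 ≈ 6222 m/s.
Total Δv = 6208 + 2893 + 6222 = 15323 m/s.

Δv ≈ 15300 m/s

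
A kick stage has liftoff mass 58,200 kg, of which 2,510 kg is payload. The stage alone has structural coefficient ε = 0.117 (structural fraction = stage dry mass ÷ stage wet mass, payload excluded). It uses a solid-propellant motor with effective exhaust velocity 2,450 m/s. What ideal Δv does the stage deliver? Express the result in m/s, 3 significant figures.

Stage wet mass = m₀ − payload = 58,200 − 2,510 = 55,690 kg.
Stage dry mass = ε × stage wet mass = 0.117 × 55,690 = 6,515.73 kg.
Burnout mass m_f = stage dry + payload = 6,515.73 + 2,510 = 9,025.73 kg.
Δv = v_e · ln(58,200/9,025.73) = 2450.0 × ln(6.448) = 2450.0 × 1.8638 ≈ 4566 m/s.

Δv ≈ 4570 m/s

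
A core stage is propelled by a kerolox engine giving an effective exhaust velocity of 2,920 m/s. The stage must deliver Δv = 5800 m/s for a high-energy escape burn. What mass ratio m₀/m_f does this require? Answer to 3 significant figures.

mass ratio ≈ 7.29

m₀/m_f = exp(Δv / v_e) = exp(5800 / 2920.0) = exp(1.9863) = 7.2885.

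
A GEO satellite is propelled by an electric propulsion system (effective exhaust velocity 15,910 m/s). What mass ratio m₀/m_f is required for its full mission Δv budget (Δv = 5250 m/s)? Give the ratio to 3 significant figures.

mass ratio ≈ 1.39

m₀/m_f = exp(Δv / v_e) = exp(5250 / 15910.0) = exp(0.3300) = 1.3909.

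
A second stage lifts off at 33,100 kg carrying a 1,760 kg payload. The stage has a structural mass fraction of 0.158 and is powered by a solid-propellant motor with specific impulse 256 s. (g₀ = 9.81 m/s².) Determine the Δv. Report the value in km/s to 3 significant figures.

Δv ≈ 4.01 km/s

Stage wet mass = m₀ − payload = 33,100 − 1,760 = 31,340 kg.
Stage dry mass = ε × stage wet mass = 0.158 × 31,340 = 4,951.72 kg.
Burnout mass m_f = stage dry + payload = 4,951.72 + 1,760 = 6,711.72 kg.
v_e = Isp · g₀ = 256 × 9.81 = 2511.4 m/s.
From the ideal rocket equation, Δv = v_e · ln(33,100/6,711.72) = 2511.4 × ln(4.932) = 2511.4 × 1.5957 ≈ 4007 m/s.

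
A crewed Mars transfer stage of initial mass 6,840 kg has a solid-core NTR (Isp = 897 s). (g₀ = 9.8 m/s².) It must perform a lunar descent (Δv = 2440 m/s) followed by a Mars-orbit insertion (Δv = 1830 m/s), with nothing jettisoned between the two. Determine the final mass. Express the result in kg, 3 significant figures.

v_e = Isp · g₀ = 897 × 9.8 = 8790.6 m/s.
After the first burn: m = 6840 × exp(−2440/8790.6) = 6840 × 0.75762 = 5,182.12 kg.
After the second burn: m = 5,182.12 × exp(−1830/8790.6) = 5,182.12 × 0.81206 = 4,208.19 kg.

final mass ≈ 4210 kg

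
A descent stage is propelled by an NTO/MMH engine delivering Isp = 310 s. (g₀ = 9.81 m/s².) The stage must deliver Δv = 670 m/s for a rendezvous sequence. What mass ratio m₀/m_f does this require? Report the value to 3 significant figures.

v_e = Isp · g₀ = 310 × 9.81 = 3041.1 m/s.
m₀/m_f = exp(Δv / v_e) = exp(670 / 3041.1) = exp(0.2203) = 1.2465.

mass ratio ≈ 1.25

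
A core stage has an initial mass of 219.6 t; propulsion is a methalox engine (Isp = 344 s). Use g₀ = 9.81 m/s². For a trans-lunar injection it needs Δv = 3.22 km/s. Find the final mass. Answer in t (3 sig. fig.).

v_e = Isp · g₀ = 344 × 9.81 = 3374.6 m/s.
By the Tsiolkovsky rocket equation, m₀/m_f = exp(Δv / v_e) = exp(3220 / 3374.6) = exp(0.9542) = 2.5965.
m_f = m₀ / 2.5965 = 219.6 / 2.5965 = 84.5754 t.

final mass ≈ 84.6 t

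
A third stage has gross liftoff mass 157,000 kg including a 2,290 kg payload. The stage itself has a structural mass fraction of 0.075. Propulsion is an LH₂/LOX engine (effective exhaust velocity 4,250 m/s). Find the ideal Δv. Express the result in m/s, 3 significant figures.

Δv ≈ 10300 m/s

Stage wet mass = m₀ − payload = 157,000 − 2,290 = 154,710 kg.
Stage dry mass = ε × stage wet mass = 0.075 × 154,710 = 11,603.3 kg.
Burnout mass m_f = stage dry + payload = 11,603.3 + 2,290 = 13,893.3 kg.
Rocket equation: Δv = v_e · ln(157,000/13,893.3) = 4250.0 × ln(11.3) = 4250.0 × 2.4248 ≈ 10306 m/s.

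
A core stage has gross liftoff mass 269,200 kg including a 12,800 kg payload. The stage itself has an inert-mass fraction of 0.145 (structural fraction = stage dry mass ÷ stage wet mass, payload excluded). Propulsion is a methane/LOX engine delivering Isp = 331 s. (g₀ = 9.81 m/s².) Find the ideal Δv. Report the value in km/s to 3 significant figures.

Stage wet mass = m₀ − payload = 269,200 − 12,800 = 256,400 kg.
Stage dry mass = ε × stage wet mass = 0.145 × 256,400 = 37,178 kg.
Burnout mass m_f = stage dry + payload = 37,178 + 12,800 = 49,978 kg.
v_e = Isp · g₀ = 331 × 9.81 = 3247.1 m/s.
Δv = v_e · ln(269,200/49,978) = 3247.1 × ln(5.386) = 3247.1 × 1.6839 ≈ 5468 m/s.

Δv ≈ 5.47 km/s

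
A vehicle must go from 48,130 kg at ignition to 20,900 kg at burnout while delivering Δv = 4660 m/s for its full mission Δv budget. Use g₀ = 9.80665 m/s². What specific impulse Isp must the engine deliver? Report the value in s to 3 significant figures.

Isp ≈ 570 s

ln(m₀/m_f) = ln(48130/20900) = ln(2.303) = 0.8342.
Using Δv = v_e ln(m₀/m_f): v_e = Δv / ln(m₀/m_f) = 4660 / 0.8342 = 5586.5 m/s.
Isp = v_e / g₀ = 5586.5 / 9.80665 = 569.7 s.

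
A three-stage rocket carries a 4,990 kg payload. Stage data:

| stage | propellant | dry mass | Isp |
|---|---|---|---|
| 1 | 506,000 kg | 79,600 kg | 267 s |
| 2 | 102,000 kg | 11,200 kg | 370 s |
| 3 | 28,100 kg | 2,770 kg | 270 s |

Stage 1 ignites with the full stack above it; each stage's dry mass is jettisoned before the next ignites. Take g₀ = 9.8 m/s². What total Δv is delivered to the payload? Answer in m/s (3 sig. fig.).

Δv ≈ 11300 m/s

Ignition mass of stage 1 = 506,000+79,600 + 102,000+11,200 + 28,100+2,770 + 4,990 = 734,660 kg.
Stage 1: m₀ = 734,660 kg, m_f = 734,660 − 506,000 = 228,660 kg; Δv = 267×9.8×ln(3.213) = 2616.6×1.1672 ≈ 3054 m/s.
Stage 2: m₀ = 149,060 kg, m_f = 149,060 − 102,000 = 47,060 kg; Δv = 370×9.8×ln(3.167) = 3626.0×1.1529 ≈ 4181 m/s.
Stage 3: m₀ = 35,860 kg, m_f = 35,860 − 28,100 = 7,760 kg; Δv = 270×9.8×ln(4.621) = 2646.0×1.5306 ≈ 4050 m/s.
Total Δv = 3054 + 4181 + 4050 = 11285 m/s.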